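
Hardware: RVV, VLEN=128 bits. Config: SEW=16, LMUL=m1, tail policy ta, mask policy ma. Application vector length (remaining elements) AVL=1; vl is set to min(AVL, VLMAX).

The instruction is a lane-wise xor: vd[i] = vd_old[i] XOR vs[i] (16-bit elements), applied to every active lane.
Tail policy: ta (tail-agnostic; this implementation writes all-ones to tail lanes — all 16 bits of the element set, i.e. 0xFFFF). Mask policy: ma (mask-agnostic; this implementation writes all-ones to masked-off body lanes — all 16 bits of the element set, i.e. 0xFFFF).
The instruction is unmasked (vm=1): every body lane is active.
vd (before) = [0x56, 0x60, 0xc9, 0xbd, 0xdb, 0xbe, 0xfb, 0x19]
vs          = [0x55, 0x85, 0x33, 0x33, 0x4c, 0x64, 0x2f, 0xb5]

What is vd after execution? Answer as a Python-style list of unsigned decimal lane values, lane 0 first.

VLMAX = VLEN×LMUL/SEW = 128×1/16 = 8
vl = min(AVL, VLMAX) = min(1, 8) = 1
[0] xor(0x56,0x55) = 0x03
[1] tail/ones = 0xffff
[2] tail/ones = 0xffff
[3] tail/ones = 0xffff
[4] tail/ones = 0xffff
[5] tail/ones = 0xffff
[6] tail/ones = 0xffff
[7] tail/ones = 0xffff

vd = [3, 65535, 65535, 65535, 65535, 65535, 65535, 65535]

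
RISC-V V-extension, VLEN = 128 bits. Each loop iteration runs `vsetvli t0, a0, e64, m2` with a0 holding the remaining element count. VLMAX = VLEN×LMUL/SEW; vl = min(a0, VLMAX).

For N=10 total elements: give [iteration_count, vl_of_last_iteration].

lanes per group: 128·2/64 = 4
N=10: ⌈10/4⌉ = 3 iters; last vl = 10 − 2×4 = 2

[iterations, last_vl] = [3, 2]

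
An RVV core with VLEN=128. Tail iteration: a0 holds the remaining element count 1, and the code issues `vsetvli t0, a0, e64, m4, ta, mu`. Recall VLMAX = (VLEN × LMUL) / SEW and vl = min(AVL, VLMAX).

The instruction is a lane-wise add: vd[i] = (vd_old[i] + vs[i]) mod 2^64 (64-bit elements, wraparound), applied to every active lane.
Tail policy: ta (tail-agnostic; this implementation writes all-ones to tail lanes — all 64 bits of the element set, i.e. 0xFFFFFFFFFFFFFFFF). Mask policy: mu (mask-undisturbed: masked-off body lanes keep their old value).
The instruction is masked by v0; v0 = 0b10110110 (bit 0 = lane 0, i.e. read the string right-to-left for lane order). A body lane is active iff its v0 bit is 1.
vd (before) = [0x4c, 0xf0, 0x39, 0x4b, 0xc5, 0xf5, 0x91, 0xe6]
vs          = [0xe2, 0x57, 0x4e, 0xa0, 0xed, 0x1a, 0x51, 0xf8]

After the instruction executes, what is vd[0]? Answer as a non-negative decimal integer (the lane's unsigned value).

vd[0] = 76

lanes per group: 128·4/64 = 8
AVL=1 ≤ VLMAX=8, so vl = 1
  i=0: mask-off/keep → 76
  i=1: tail/ones → 18446744073709551615
  i=2: tail/ones → 18446744073709551615
  i=3: tail/ones → 18446744073709551615
  i=4: tail/ones → 18446744073709551615
  i=5: tail/ones → 18446744073709551615
  i=6: tail/ones → 18446744073709551615
  i=7: tail/ones → 18446744073709551615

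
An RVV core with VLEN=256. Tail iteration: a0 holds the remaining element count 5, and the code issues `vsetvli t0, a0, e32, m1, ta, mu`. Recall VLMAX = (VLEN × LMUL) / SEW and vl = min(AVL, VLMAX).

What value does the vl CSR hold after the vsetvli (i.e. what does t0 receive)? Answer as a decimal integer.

vl = 5

VLMAX = VLEN×LMUL/SEW = 256×1/32 = 8
AVL=5 ≤ VLMAX=8, so vl = 5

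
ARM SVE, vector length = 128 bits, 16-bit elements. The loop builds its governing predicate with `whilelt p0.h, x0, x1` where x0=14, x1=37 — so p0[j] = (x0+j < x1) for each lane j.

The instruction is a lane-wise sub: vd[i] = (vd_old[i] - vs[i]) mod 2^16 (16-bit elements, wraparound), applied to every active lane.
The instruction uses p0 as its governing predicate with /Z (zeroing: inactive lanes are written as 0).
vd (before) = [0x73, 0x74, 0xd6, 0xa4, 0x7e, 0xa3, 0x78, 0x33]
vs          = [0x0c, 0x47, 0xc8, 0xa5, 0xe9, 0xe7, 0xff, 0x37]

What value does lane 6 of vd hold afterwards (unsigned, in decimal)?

register lanes = 128/16 = 8
whilelt: lane j active iff 14+j < 37 → j < 23 → 8 active
[0] sub(0x73,0x0c) = 0x67
[1] sub(0x74,0x47) = 0x2d
[2] sub(0xd6,0xc8) = 0x0e
[3] sub(0xa4,0xa5) = 0xffff
[4] sub(0x7e,0xe9) = 0xff95
[5] sub(0xa3,0xe7) = 0xffbc
[6] sub(0x78,0xff) = 0xff79
[7] sub(0x33,0x37) = 0xfffc

vd[6] = 65401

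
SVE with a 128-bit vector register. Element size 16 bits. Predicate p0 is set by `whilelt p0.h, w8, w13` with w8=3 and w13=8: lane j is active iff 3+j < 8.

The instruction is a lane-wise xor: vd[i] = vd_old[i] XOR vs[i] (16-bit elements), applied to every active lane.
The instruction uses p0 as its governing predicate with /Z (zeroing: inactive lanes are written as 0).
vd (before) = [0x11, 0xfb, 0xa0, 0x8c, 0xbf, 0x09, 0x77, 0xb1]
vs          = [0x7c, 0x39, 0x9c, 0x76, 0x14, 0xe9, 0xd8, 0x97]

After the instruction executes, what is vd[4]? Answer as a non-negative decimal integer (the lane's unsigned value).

128-bit reg / 16-bit elem → 8 lanes
whilelt: lane j active iff 3+j < 8 → j < 5 → 5 active
[0] xor(0x11,0x7c) = 0x6d
[1] xor(0xfb,0x39) = 0xc2
[2] xor(0xa0,0x9c) = 0x3c
[3] xor(0x8c,0x76) = 0xfa
[4] xor(0xbf,0x14) = 0xab
[5] tail/zero = 0x00
[6] tail/zero = 0x00
[7] tail/zero = 0x00

vd[4] = 171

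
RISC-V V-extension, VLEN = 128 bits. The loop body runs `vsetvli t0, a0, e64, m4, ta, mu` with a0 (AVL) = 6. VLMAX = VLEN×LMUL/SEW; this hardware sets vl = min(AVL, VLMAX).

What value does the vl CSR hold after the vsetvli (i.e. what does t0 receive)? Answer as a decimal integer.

vl = 6

VLMAX = (128 × 4) / 64 = 8 lanes
vl ← min(6, 8) = 6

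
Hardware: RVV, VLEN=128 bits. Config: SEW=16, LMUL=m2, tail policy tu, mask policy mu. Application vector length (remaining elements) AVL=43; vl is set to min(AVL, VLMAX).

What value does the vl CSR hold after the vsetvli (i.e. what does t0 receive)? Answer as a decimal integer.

VLMAX = (128 × 2) / 16 = 16 lanes
AVL=43 > VLMAX=16, so vl = 16

vl = 16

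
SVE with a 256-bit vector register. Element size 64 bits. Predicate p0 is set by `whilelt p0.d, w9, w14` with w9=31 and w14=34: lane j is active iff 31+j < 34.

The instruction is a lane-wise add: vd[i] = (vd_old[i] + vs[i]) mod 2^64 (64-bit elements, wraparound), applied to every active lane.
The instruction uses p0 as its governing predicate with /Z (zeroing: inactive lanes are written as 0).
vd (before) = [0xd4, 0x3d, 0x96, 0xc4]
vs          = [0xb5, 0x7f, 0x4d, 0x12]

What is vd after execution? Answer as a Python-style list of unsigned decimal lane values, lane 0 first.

register lanes = 256/64 = 4
whilelt: lane j active iff 31+j < 34 → j < 3 → 3 active
[0] add(0xd4,0xb5) = 0x189
[1] add(0x3d,0x7f) = 0xbc
[2] add(0x96,0x4d) = 0xe3
[3] tail/zero = 0x00

vd = [393, 188, 227, 0]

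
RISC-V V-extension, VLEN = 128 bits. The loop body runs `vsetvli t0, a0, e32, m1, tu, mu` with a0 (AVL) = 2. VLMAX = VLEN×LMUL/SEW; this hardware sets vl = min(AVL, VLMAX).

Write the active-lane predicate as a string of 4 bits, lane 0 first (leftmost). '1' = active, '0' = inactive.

predicate = 1100

VLMAX = VLEN×LMUL/SEW = 128×1/32 = 4
AVL=2 ≤ VLMAX=4, so vl = 2
bits (lane 0 leftmost): 1100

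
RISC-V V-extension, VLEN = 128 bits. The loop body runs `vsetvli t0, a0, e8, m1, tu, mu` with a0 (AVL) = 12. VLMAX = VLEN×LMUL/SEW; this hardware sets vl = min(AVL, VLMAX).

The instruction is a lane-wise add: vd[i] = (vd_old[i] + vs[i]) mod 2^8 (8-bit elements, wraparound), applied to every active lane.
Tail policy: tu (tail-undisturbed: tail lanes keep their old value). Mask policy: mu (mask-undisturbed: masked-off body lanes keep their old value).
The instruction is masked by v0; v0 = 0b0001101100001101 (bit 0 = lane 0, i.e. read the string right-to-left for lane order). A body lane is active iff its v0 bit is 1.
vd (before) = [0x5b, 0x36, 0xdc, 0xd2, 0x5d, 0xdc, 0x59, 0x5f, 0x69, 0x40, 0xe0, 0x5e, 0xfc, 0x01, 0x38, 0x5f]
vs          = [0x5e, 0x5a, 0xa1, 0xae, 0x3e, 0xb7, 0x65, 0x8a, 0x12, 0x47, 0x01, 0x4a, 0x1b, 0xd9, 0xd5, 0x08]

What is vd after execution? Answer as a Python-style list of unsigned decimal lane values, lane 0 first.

VLMAX = (128 × 1) / 8 = 16 lanes
vl = min(AVL, VLMAX) = min(12, 16) = 12
vd[0] add(0x5b,0x5e) -> 0xb9
vd[1] mask-off/keep -> 0x36
vd[2] add(0xdc,0xa1) -> 0x7d
vd[3] add(0xd2,0xae) -> 0x80
vd[4] mask-off/keep -> 0x5d
vd[5] mask-off/keep -> 0xdc
vd[6] mask-off/keep -> 0x59
vd[7] mask-off/keep -> 0x5f
vd[8] add(0x69,0x12) -> 0x7b
vd[9] add(0x40,0x47) -> 0x87
vd[10] mask-off/keep -> 0xe0
vd[11] add(0x5e,0x4a) -> 0xa8
vd[12] tail/keep -> 0xfc
vd[13] tail/keep -> 0x01
vd[14] tail/keep -> 0x38
vd[15] tail/keep -> 0x5f

vd = [185, 54, 125, 128, 93, 220, 89, 95, 123, 135, 224, 168, 252, 1, 56, 95]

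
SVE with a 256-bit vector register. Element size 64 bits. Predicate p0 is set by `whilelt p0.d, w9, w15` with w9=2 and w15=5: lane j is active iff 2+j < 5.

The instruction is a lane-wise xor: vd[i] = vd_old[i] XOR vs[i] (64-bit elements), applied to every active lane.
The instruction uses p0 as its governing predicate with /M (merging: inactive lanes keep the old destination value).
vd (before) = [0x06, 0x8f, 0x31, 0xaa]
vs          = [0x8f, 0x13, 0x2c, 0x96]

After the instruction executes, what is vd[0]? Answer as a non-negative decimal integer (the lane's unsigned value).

register lanes = 256/64 = 4
active while 2+j < 5, i.e. j ∈ [0,3) capped at 4 ⇒ 3
vd[0] xor(0x06,0x8f) -> 0x89
vd[1] xor(0x8f,0x13) -> 0x9c
vd[2] xor(0x31,0x2c) -> 0x1d
vd[3] tail/keep -> 0xaa

vd[0] = 137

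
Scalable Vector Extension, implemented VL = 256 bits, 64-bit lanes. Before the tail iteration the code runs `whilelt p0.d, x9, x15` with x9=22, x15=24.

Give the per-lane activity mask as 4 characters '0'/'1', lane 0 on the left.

predicate = 1100

256-bit reg / 64-bit elem → 4 lanes
active while 22+j < 24, i.e. j ∈ [0,2) capped at 4 ⇒ 2
bits (lane 0 leftmost): 1100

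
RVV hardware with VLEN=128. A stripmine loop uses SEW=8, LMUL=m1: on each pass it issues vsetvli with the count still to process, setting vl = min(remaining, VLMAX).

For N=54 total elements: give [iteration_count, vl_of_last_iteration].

lanes per group: 128·1/8 = 16
54 elements at 16/iter → 4 passes, remainder 6 on the last

[iterations, last_vl] = [4, 6]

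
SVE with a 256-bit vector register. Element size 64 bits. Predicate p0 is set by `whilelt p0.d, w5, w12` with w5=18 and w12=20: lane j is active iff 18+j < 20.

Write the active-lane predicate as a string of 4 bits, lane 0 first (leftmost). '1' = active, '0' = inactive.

256-bit reg / 64-bit elem → 4 lanes
active while 18+j < 20, i.e. j ∈ [0,2) capped at 4 ⇒ 2
bits (lane 0 leftmost): 1100

predicate = 1100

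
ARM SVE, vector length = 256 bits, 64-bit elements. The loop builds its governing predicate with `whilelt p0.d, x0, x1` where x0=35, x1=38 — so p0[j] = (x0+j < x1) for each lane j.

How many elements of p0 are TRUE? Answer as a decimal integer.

register lanes = 256/64 = 4
p0[j] = (35+j < 38); true for j=0..2 → 3 lanes set

vl = 3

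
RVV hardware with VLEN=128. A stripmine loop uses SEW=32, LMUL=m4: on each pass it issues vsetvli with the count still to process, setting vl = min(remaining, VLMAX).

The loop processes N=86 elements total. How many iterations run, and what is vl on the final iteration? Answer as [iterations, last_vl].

VLMAX = (128 × 4) / 32 = 16 lanes
86 elements at 16/iter → 6 passes, remainder 6 on the last

[iterations, last_vl] = [6, 6]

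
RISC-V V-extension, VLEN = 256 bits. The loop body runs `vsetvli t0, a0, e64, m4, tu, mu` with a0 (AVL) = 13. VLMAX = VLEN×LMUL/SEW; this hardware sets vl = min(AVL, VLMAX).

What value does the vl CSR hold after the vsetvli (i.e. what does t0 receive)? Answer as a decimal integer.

vl = 13

lanes per group: 256·4/64 = 16
vl ← min(13, 16) = 13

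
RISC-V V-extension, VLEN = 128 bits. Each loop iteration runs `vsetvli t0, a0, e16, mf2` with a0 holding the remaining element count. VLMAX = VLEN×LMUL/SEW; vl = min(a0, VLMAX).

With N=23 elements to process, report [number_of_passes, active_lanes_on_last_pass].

[iterations, last_vl] = [6, 3]

lanes per group: 128·1/2/16 = 4
iterations = ceil(23/4) = 6; final-pass vl = 3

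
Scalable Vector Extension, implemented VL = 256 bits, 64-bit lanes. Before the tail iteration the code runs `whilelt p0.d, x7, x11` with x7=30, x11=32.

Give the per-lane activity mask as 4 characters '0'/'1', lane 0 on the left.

predicate = 1100

lane count: 256 div 64 = 4
active while 30+j < 32, i.e. j ∈ [0,2) capped at 4 ⇒ 2
bits (lane 0 leftmost): 1100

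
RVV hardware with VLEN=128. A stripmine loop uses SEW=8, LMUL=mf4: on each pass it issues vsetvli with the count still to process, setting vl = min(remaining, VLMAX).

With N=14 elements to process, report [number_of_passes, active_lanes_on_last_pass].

[iterations, last_vl] = [4, 2]

VLMAX = (128 × 1/4) / 8 = 4 lanes
N=14: ⌈14/4⌉ = 4 iters; last vl = 14 − 3×4 = 2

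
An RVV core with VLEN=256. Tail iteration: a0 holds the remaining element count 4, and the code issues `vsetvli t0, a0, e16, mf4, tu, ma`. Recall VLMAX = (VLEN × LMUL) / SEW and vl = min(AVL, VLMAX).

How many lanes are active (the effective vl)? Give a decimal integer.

VLMAX = (256 × 1/4) / 16 = 4 lanes
vl ← min(4, 4) = 4

vl = 4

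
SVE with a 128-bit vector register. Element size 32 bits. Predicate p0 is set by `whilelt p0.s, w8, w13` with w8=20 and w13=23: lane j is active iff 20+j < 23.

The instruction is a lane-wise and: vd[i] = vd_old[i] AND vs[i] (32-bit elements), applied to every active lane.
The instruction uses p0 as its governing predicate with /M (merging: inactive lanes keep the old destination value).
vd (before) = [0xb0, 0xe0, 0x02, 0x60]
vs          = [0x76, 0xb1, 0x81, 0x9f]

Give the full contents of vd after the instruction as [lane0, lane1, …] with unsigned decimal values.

128-bit reg / 32-bit elem → 4 lanes
p0[j] = (20+j < 23); true for j=0..2 → 3 lanes set
[0] and(0xb0,0x76) = 0x30
[1] and(0xe0,0xb1) = 0xa0
[2] and(0x02,0x81) = 0x00
[3] tail/keep = 0x60

vd = [48, 160, 0, 96]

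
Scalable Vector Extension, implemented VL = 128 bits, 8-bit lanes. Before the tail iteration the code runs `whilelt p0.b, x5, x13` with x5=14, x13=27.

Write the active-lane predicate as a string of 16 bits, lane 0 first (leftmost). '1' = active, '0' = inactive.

predicate = 1111111111111000

128-bit reg / 8-bit elem → 16 lanes
active while 14+j < 27, i.e. j ∈ [0,13) capped at 16 ⇒ 13
bits (lane 0 leftmost): 1111111111111000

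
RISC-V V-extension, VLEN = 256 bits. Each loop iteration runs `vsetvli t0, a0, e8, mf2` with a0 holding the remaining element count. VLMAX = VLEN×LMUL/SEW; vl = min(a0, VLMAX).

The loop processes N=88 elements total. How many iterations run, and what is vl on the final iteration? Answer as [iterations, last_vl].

lanes per group: 256·1/2/8 = 16
88 elements at 16/iter → 6 passes, remainder 8 on the last

[iterations, last_vl] = [6, 8]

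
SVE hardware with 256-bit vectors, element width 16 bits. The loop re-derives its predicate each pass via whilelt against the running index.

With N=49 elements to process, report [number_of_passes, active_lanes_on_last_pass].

lane count: 256 div 16 = 16
iterations = ceil(49/16) = 4; final-pass vl = 1

[iterations, last_vl] = [4, 1]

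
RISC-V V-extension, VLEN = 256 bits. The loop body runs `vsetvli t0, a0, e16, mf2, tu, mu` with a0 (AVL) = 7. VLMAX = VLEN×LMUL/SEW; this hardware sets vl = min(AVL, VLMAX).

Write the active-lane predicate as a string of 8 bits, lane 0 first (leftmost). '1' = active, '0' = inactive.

predicate = 11111110

VLMAX = (256 × 1/2) / 16 = 8 lanes
vl = min(AVL, VLMAX) = min(7, 8) = 7
bits (lane 0 leftmost): 11111110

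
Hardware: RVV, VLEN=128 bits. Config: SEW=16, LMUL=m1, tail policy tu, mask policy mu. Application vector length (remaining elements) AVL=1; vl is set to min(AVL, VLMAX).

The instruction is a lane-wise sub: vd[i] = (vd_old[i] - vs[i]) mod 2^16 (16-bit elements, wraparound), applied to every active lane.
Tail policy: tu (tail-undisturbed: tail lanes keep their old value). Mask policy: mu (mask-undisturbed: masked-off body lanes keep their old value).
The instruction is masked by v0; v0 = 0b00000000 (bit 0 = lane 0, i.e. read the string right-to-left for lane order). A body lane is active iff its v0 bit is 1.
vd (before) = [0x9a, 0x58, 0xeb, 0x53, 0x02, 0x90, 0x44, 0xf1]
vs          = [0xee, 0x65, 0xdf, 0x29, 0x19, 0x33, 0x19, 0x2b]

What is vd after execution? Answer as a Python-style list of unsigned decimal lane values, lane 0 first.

VLMAX = (128 × 1) / 16 = 8 lanes
vl ← min(1, 8) = 1
[0] mask-off/keep = 0x9a
[1] tail/keep = 0x58
[2] tail/keep = 0xeb
[3] tail/keep = 0x53
[4] tail/keep = 0x02
[5] tail/keep = 0x90
[6] tail/keep = 0x44
[7] tail/keep = 0xf1

vd = [154, 88, 235, 83, 2, 144, 68, 241]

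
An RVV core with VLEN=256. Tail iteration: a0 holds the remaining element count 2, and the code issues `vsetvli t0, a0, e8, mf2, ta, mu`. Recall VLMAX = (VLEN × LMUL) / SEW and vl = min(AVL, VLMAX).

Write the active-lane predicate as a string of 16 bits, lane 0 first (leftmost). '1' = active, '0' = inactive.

VLMAX = (256 × 1/2) / 8 = 16 lanes
AVL=2 ≤ VLMAX=16, so vl = 2
bits (lane 0 leftmost): 1100000000000000

predicate = 1100000000000000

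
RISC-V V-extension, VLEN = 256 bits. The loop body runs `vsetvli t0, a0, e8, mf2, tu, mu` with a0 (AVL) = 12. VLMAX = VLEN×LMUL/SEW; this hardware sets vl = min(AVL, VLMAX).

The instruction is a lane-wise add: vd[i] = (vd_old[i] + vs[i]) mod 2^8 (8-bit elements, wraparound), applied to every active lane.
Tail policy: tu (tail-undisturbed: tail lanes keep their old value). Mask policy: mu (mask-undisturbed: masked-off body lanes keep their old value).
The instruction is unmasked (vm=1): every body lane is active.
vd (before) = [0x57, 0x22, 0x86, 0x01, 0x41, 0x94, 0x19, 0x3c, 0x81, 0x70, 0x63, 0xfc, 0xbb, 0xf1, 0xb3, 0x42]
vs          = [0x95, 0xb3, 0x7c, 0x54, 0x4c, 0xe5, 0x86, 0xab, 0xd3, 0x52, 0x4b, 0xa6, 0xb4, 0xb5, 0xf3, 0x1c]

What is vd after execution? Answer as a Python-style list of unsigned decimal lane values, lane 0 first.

vd = [236, 213, 2, 85, 141, 121, 159, 231, 84, 194, 174, 162, 187, 241, 179, 66]

VLMAX = VLEN×LMUL/SEW = 256×1/2/8 = 16
vl = min(AVL, VLMAX) = min(12, 16) = 12
[0] add(0x57,0x95) = 0xec
[1] add(0x22,0xb3) = 0xd5
[2] add(0x86,0x7c) = 0x02
[3] add(0x01,0x54) = 0x55
[4] add(0x41,0x4c) = 0x8d
[5] add(0x94,0xe5) = 0x79
[6] add(0x19,0x86) = 0x9f
[7] add(0x3c,0xab) = 0xe7
[8] add(0x81,0xd3) = 0x54
[9] add(0x70,0x52) = 0xc2
[10] add(0x63,0x4b) = 0xae
[11] add(0xfc,0xa6) = 0xa2
[12] tail/keep = 0xbb
[13] tail/keep = 0xf1
[14] tail/keep = 0xb3
[15] tail/keep = 0x42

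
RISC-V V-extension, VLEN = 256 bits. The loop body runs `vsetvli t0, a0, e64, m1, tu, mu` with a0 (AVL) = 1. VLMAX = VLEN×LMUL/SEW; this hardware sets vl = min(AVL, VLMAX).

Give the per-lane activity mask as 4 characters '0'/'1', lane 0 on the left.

lanes per group: 256·1/64 = 4
AVL=1 ≤ VLMAX=4, so vl = 1
bits (lane 0 leftmost): 1000

predicate = 1000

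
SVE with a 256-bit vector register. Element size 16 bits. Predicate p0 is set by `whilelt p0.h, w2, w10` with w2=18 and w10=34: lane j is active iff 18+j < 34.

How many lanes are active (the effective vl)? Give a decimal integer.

256-bit reg / 16-bit elem → 16 lanes
active while 18+j < 34, i.e. j ∈ [0,16) capped at 16 ⇒ 16

vl = 16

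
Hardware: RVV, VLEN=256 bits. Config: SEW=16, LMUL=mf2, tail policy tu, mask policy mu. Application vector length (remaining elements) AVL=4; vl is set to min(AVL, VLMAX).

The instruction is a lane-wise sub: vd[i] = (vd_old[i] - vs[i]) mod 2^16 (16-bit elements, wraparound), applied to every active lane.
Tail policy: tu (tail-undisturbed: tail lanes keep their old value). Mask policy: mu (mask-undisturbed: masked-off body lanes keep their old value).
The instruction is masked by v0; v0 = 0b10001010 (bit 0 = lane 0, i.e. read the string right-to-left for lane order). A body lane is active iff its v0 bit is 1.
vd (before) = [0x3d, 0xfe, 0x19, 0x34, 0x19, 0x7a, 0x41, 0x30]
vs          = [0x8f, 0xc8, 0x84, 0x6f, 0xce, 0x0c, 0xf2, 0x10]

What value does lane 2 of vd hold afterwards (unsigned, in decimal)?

vd[2] = 25

lanes per group: 256·1/2/16 = 8
AVL=4 ≤ VLMAX=8, so vl = 4
  i=0: mask-off/keep → 61
  i=1: sub(0xfe,0xc8) → 54
  i=2: mask-off/keep → 25
  i=3: sub(0x34,0x6f) → 65477
  i=4: tail/keep → 25
  i=5: tail/keep → 122
  i=6: tail/keep → 65
  i=7: tail/keep → 48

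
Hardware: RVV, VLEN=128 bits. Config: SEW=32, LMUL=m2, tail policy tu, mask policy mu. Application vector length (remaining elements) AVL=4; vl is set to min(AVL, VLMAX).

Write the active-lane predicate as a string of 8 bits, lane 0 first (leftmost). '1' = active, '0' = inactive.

lanes per group: 128·2/32 = 8
vl = min(AVL, VLMAX) = min(4, 8) = 4
bits (lane 0 leftmost): 11110000

predicate = 11110000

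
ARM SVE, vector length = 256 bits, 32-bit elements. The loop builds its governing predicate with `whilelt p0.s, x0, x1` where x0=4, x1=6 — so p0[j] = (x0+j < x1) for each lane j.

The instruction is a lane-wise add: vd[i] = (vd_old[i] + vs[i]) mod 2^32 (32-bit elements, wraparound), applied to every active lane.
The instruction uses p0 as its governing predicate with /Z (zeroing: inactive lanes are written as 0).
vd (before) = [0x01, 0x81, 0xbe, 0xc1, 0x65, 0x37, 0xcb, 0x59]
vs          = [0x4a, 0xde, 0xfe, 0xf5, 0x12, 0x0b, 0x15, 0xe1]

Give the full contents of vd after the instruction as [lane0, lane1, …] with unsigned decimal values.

lane count: 256 div 32 = 8
whilelt: lane j active iff 4+j < 6 → j < 2 → 2 active
  i=0: add(0x01,0x4a) → 75
  i=1: add(0x81,0xde) → 351
  i=2: tail/zero → 0
  i=3: tail/zero → 0
  i=4: tail/zero → 0
  i=5: tail/zero → 0
  i=6: tail/zero → 0
  i=7: tail/zero → 0

vd = [75, 351, 0, 0, 0, 0, 0, 0]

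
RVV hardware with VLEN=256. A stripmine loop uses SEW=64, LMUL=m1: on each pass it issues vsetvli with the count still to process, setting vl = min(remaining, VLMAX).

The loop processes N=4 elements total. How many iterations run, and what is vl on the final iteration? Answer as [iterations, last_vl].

VLMAX = VLEN×LMUL/SEW = 256×1/64 = 4
N=4: ⌈4/4⌉ = 1 iters; last vl = 4 − 0×4 = 4

[iterations, last_vl] = [1, 4]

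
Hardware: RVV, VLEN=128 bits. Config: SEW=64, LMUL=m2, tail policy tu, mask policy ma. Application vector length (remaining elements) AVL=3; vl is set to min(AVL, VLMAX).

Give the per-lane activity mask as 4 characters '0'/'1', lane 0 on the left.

predicate = 1110

VLMAX = VLEN×LMUL/SEW = 128×2/64 = 4
vl = min(AVL, VLMAX) = min(3, 4) = 3
bits (lane 0 leftmost): 1110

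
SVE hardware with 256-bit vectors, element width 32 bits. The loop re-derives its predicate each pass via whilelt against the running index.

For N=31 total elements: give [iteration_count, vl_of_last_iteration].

[iterations, last_vl] = [4, 7]

lane count: 256 div 32 = 8
iterations = ceil(31/8) = 4; final-pass vl = 7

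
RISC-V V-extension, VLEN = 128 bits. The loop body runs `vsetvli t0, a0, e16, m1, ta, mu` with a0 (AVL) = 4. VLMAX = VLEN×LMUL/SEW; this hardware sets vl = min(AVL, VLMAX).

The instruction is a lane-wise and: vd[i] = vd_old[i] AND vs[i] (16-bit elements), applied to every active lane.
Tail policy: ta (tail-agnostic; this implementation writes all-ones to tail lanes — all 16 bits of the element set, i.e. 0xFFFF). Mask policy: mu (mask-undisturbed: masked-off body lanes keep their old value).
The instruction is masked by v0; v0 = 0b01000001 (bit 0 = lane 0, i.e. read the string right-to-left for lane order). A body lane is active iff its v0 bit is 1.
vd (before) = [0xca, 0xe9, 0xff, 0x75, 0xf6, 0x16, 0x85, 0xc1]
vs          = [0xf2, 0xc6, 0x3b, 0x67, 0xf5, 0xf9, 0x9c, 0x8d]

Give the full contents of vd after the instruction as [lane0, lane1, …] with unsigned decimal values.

VLMAX = VLEN×LMUL/SEW = 128×1/16 = 8
vl ← min(4, 8) = 4
lane  0: and(0xca,0xf2) ⇒ 0xc2
lane  1: mask-off/keep ⇒ 0xe9
lane  2: mask-off/keep ⇒ 0xff
lane  3: mask-off/keep ⇒ 0x75
lane  4: tail/ones ⇒ 0xffff
lane  5: tail/ones ⇒ 0xffff
lane  6: tail/ones ⇒ 0xffff
lane  7: tail/ones ⇒ 0xffff

vd = [194, 233, 255, 117, 65535, 65535, 65535, 65535]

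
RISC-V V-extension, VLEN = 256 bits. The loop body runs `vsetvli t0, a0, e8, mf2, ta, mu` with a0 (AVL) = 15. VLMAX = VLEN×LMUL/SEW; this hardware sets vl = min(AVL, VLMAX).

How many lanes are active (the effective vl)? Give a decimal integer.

vl = 15

VLMAX = VLEN×LMUL/SEW = 256×1/2/8 = 16
vl = min(AVL, VLMAX) = min(15, 16) = 15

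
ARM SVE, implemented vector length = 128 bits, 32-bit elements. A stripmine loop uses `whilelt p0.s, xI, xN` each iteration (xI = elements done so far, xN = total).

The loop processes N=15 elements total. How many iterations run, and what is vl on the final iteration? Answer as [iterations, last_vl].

128-bit reg / 32-bit elem → 4 lanes
iterations = ceil(15/4) = 4; final-pass vl = 3

[iterations, last_vl] = [4, 3]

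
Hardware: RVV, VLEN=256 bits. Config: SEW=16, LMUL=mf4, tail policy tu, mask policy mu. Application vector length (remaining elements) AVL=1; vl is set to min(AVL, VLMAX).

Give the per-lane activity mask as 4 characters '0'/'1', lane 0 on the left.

VLMAX = VLEN×LMUL/SEW = 256×1/4/16 = 4
vl ← min(1, 4) = 1
bits (lane 0 leftmost): 1000

predicate = 1000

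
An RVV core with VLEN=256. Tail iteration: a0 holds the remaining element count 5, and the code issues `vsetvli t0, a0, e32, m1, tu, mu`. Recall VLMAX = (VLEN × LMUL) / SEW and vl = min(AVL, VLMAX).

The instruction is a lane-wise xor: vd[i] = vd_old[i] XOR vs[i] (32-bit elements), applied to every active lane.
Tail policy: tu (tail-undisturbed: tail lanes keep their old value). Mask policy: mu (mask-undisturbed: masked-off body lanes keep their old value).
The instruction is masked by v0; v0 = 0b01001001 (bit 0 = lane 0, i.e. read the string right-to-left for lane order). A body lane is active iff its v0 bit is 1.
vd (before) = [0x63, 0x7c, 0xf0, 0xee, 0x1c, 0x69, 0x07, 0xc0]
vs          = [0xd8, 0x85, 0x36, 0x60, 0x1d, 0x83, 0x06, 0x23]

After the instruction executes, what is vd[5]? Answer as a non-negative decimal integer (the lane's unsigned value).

vd[5] = 105

lanes per group: 256·1/32 = 8
vl = min(AVL, VLMAX) = min(5, 8) = 5
[0] xor(0x63,0xd8) = 0xbb
[1] mask-off/keep = 0x7c
[2] mask-off/keep = 0xf0
[3] xor(0xee,0x60) = 0x8e
[4] mask-off/keep = 0x1c
[5] tail/keep = 0x69
[6] tail/keep = 0x07
[7] tail/keep = 0xc0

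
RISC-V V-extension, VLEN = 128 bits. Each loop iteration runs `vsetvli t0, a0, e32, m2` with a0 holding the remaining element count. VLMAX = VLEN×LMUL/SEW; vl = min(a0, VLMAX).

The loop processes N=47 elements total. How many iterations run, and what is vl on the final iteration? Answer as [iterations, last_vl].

VLMAX = VLEN×LMUL/SEW = 128×2/32 = 8
N=47: ⌈47/8⌉ = 6 iters; last vl = 47 − 5×8 = 7

[iterations, last_vl] = [6, 7]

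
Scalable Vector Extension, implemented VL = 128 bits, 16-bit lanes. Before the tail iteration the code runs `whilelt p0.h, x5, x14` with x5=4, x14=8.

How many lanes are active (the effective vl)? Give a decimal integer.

vl = 4

lane count: 128 div 16 = 8
whilelt: lane j active iff 4+j < 8 → j < 4 → 4 active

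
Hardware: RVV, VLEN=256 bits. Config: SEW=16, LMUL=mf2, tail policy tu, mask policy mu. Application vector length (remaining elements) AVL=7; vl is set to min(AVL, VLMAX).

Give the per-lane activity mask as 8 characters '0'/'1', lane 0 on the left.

lanes per group: 256·1/2/16 = 8
AVL=7 ≤ VLMAX=8, so vl = 7
bits (lane 0 leftmost): 11111110

predicate = 11111110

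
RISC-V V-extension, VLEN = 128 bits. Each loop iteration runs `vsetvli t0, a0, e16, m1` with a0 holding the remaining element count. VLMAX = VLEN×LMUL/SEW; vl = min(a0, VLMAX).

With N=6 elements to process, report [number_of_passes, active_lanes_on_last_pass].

[iterations, last_vl] = [1, 6]

VLMAX = VLEN×LMUL/SEW = 128×1/16 = 8
N=6: ⌈6/8⌉ = 1 iters; last vl = 6 − 0×8 = 6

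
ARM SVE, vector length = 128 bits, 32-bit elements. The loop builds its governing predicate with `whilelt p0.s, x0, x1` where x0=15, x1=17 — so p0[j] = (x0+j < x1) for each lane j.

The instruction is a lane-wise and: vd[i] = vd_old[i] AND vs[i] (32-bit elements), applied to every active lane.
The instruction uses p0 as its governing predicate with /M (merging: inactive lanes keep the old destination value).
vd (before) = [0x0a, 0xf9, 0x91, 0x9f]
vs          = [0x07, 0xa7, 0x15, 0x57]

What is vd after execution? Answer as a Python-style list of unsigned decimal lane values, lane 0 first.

vd = [2, 161, 145, 159]

lane count: 128 div 32 = 4
whilelt: lane j active iff 15+j < 17 → j < 2 → 2 active
vd[0] and(0x0a,0x07) -> 0x02
vd[1] and(0xf9,0xa7) -> 0xa1
vd[2] tail/keep -> 0x91
vd[3] tail/keep -> 0x9f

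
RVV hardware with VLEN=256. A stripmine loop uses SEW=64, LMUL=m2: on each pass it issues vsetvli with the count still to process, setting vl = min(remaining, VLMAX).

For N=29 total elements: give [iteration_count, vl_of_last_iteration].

VLMAX = VLEN×LMUL/SEW = 256×2/64 = 8
N=29: ⌈29/8⌉ = 4 iters; last vl = 29 − 3×8 = 5

[iterations, last_vl] = [4, 5]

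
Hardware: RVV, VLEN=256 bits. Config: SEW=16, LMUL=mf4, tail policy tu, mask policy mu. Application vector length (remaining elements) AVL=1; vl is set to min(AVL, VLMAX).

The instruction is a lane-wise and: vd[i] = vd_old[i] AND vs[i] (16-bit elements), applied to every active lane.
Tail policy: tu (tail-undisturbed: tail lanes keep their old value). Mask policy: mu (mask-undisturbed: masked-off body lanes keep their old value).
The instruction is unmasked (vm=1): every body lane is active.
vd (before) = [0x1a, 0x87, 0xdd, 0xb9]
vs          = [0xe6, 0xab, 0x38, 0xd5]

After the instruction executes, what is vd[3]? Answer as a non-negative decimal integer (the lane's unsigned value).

VLMAX = VLEN×LMUL/SEW = 256×1/4/16 = 4
vl ← min(1, 4) = 1
vd[0] and(0x1a,0xe6) -> 0x02
vd[1] tail/keep -> 0x87
vd[2] tail/keep -> 0xdd
vd[3] tail/keep -> 0xb9

vd[3] = 185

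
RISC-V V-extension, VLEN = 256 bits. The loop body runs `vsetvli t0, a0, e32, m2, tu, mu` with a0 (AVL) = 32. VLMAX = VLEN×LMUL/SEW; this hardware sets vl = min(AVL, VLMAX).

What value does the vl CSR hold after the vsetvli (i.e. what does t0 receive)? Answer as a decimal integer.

vl = 16

VLMAX = VLEN×LMUL/SEW = 256×2/32 = 16
AVL=32 > VLMAX=16, so vl = 16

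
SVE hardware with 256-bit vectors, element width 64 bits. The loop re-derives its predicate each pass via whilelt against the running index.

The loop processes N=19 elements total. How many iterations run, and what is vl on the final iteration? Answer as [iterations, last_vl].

256-bit reg / 64-bit elem → 4 lanes
19 elements at 4/iter → 5 passes, remainder 3 on the last

[iterations, last_vl] = [5, 3]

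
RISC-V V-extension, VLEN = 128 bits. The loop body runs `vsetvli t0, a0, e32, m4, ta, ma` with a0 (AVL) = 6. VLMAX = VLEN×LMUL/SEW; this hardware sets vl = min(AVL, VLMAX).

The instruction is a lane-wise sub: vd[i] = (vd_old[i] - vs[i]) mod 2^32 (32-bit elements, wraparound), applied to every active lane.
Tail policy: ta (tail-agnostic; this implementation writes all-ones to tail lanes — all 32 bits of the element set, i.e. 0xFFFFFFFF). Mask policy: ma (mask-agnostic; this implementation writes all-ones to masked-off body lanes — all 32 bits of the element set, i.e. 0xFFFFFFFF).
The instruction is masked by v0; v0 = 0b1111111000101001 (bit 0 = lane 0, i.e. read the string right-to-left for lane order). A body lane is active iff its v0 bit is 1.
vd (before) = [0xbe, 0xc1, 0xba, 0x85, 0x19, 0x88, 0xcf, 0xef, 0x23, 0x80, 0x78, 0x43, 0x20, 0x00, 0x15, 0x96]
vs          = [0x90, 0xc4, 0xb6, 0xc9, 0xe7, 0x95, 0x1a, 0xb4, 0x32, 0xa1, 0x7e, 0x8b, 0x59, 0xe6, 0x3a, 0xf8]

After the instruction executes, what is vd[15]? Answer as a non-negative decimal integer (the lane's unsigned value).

VLMAX = VLEN×LMUL/SEW = 128×4/32 = 16
vl = min(AVL, VLMAX) = min(6, 16) = 6
vd[0] sub(0xbe,0x90) -> 0x2e
vd[1] mask-off/ones -> 0xffffffff
vd[2] mask-off/ones -> 0xffffffff
vd[3] sub(0x85,0xc9) -> 0xffffffbc
vd[4] mask-off/ones -> 0xffffffff
vd[5] sub(0x88,0x95) -> 0xfffffff3
vd[6] tail/ones -> 0xffffffff
vd[7] tail/ones -> 0xffffffff
vd[8] tail/ones -> 0xffffffff
vd[9] tail/ones -> 0xffffffff
vd[10] tail/ones -> 0xffffffff
vd[11] tail/ones -> 0xffffffff
vd[12] tail/ones -> 0xffffffff
vd[13] tail/ones -> 0xffffffff
vd[14] tail/ones -> 0xffffffff
vd[15] tail/ones -> 0xffffffff

vd[15] = 4294967295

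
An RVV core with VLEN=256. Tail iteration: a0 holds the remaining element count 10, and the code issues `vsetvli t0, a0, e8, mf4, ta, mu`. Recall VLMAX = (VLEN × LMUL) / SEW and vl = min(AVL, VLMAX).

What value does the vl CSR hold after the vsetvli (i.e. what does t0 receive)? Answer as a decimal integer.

vl = 8

lanes per group: 256·1/4/8 = 8
vl = min(AVL, VLMAX) = min(10, 8) = 8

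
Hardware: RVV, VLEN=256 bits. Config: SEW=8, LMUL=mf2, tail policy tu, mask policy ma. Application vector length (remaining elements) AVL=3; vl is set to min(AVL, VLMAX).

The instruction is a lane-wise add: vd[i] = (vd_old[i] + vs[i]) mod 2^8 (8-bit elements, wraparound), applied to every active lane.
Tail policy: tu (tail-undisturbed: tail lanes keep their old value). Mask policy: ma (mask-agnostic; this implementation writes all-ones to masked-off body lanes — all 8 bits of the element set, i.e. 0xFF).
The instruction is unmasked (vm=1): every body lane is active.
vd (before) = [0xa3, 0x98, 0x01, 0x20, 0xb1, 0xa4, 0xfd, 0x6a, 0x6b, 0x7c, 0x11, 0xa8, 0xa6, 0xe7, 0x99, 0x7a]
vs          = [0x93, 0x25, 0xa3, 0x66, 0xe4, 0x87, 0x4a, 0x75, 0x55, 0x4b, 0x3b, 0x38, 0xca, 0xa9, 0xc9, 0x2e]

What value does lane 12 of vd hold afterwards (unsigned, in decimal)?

vd[12] = 166

VLMAX = VLEN×LMUL/SEW = 256×1/2/8 = 16
AVL=3 ≤ VLMAX=16, so vl = 3
  i=0: add(0xa3,0x93) → 54
  i=1: add(0x98,0x25) → 189
  i=2: add(0x01,0xa3) → 164
  i=3: tail/keep → 32
  i=4: tail/keep → 177
  i=5: tail/keep → 164
  i=6: tail/keep → 253
  i=7: tail/keep → 106
  i=8: tail/keep → 107
  i=9: tail/keep → 124
  i=10: tail/keep → 17
  i=11: tail/keep → 168
  i=12: tail/keep → 166
  i=13: tail/keep → 231
  i=14: tail/keep → 153
  i=15: tail/keep → 122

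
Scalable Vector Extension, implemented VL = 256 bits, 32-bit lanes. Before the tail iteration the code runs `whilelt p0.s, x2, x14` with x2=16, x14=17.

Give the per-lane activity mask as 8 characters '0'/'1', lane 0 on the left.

predicate = 10000000

lane count: 256 div 32 = 8
whilelt: lane j active iff 16+j < 17 → j < 1 → 1 active
bits (lane 0 leftmost): 10000000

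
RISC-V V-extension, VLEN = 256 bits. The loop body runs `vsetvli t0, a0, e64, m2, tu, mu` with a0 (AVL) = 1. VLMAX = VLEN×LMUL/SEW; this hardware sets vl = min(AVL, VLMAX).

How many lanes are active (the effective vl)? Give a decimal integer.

lanes per group: 256·2/64 = 8
vl = min(AVL, VLMAX) = min(1, 8) = 1

vl = 1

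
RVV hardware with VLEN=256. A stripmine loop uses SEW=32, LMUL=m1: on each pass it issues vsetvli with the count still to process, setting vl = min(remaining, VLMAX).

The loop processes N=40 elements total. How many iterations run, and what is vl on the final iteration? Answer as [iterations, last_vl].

[iterations, last_vl] = [5, 8]

lanes per group: 256·1/32 = 8
N=40: ⌈40/8⌉ = 5 iters; last vl = 40 − 4×8 = 8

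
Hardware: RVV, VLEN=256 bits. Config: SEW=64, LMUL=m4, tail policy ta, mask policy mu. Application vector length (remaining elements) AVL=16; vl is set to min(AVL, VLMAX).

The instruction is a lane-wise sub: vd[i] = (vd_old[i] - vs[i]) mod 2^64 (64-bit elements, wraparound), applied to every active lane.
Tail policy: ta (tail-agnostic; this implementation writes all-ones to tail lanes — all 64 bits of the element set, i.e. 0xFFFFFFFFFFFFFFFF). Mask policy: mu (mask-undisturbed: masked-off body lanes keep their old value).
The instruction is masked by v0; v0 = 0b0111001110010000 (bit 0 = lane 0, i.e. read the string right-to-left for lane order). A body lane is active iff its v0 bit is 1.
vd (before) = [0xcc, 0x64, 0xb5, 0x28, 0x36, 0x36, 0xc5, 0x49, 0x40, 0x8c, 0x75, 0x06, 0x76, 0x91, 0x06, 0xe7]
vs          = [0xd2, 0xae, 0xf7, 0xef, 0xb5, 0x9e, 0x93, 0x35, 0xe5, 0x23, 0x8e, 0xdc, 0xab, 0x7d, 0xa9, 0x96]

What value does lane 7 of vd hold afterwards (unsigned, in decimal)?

vd[7] = 20

lanes per group: 256·4/64 = 16
vl = min(AVL, VLMAX) = min(16, 16) = 16
  i=0: mask-off/keep → 204
  i=1: mask-off/keep → 100
  i=2: mask-off/keep → 181
  i=3: mask-off/keep → 40
  i=4: sub(0x36,0xb5) → 18446744073709551489
  i=5: mask-off/keep → 54
  i=6: mask-off/keep → 197
  i=7: sub(0x49,0x35) → 20
  i=8: sub(0x40,0xe5) → 18446744073709551451
  i=9: sub(0x8c,0x23) → 105
  i=10: mask-off/keep → 117
  i=11: mask-off/keep → 6
  i=12: sub(0x76,0xab) → 18446744073709551563
  i=13: sub(0x91,0x7d) → 20
  i=14: sub(0x06,0xa9) → 18446744073709551453
  i=15: mask-off/keep → 231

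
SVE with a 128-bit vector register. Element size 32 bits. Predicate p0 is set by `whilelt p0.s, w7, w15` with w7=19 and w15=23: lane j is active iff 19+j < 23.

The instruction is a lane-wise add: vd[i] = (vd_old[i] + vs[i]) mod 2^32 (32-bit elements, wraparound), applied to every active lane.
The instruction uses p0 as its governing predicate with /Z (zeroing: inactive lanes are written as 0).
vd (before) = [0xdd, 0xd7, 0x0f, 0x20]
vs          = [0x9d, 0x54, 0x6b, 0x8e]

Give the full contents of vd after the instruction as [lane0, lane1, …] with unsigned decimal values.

128-bit reg / 32-bit elem → 4 lanes
whilelt: lane j active iff 19+j < 23 → j < 4 → 4 active
[0] add(0xdd,0x9d) = 0x17a
[1] add(0xd7,0x54) = 0x12b
[2] add(0x0f,0x6b) = 0x7a
[3] add(0x20,0x8e) = 0xae

vd = [378, 299, 122, 174]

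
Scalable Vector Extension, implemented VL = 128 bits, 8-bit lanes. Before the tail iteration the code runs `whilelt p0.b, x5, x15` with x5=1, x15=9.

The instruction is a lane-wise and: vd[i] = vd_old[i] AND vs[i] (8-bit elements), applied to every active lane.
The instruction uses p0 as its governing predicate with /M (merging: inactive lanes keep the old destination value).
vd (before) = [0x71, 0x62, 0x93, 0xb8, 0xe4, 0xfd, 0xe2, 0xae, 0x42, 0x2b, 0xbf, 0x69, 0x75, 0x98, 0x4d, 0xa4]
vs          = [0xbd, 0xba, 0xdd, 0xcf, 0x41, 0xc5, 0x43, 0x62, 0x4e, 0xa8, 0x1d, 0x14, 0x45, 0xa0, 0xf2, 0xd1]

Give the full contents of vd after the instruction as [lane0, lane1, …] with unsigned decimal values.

lane count: 128 div 8 = 16
active while 1+j < 9, i.e. j ∈ [0,8) capped at 16 ⇒ 8
[0] and(0x71,0xbd) = 0x31
[1] and(0x62,0xba) = 0x22
[2] and(0x93,0xdd) = 0x91
[3] and(0xb8,0xcf) = 0x88
[4] and(0xe4,0x41) = 0x40
[5] and(0xfd,0xc5) = 0xc5
[6] and(0xe2,0x43) = 0x42
[7] and(0xae,0x62) = 0x22
[8] tail/keep = 0x42
[9] tail/keep = 0x2b
[10] tail/keep = 0xbf
[11] tail/keep = 0x69
[12] tail/keep = 0x75
[13] tail/keep = 0x98
[14] tail/keep = 0x4d
[15] tail/keep = 0xa4

vd = [49, 34, 145, 136, 64, 197, 66, 34, 66, 43, 191, 105, 117, 152, 77, 164]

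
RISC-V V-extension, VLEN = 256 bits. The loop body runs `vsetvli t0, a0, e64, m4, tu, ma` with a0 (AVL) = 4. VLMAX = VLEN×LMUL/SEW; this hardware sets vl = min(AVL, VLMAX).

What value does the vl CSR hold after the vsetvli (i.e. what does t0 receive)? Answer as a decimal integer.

VLMAX = VLEN×LMUL/SEW = 256×4/64 = 16
vl ← min(4, 16) = 4

vl = 4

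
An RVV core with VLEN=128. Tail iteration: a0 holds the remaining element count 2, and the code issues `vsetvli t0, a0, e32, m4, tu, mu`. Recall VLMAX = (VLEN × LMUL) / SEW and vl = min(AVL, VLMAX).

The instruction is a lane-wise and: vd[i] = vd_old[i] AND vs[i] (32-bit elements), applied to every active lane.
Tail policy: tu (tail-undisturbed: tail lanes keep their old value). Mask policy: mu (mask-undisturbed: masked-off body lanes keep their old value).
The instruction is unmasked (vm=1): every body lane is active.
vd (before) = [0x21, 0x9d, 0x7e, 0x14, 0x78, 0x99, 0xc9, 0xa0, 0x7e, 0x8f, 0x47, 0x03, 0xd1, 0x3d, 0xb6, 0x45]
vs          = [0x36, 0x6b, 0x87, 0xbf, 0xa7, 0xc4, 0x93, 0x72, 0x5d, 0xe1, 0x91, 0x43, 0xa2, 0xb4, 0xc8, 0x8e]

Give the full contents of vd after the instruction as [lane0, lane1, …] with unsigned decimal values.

vd = [32, 9, 126, 20, 120, 153, 201, 160, 126, 143, 71, 3, 209, 61, 182, 69]

VLMAX = VLEN×LMUL/SEW = 128×4/32 = 16
vl ← min(2, 16) = 2
vd[0] and(0x21,0x36) -> 0x20
vd[1] and(0x9d,0x6b) -> 0x09
vd[2] tail/keep -> 0x7e
vd[3] tail/keep -> 0x14
vd[4] tail/keep -> 0x78
vd[5] tail/keep -> 0x99
vd[6] tail/keep -> 0xc9
vd[7] tail/keep -> 0xa0
vd[8] tail/keep -> 0x7e
vd[9] tail/keep -> 0x8f
vd[10] tail/keep -> 0x47
vd[11] tail/keep -> 0x03
vd[12] tail/keep -> 0xd1
vd[13] tail/keep -> 0x3d
vd[14] tail/keep -> 0xb6
vd[15] tail/keep -> 0x45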